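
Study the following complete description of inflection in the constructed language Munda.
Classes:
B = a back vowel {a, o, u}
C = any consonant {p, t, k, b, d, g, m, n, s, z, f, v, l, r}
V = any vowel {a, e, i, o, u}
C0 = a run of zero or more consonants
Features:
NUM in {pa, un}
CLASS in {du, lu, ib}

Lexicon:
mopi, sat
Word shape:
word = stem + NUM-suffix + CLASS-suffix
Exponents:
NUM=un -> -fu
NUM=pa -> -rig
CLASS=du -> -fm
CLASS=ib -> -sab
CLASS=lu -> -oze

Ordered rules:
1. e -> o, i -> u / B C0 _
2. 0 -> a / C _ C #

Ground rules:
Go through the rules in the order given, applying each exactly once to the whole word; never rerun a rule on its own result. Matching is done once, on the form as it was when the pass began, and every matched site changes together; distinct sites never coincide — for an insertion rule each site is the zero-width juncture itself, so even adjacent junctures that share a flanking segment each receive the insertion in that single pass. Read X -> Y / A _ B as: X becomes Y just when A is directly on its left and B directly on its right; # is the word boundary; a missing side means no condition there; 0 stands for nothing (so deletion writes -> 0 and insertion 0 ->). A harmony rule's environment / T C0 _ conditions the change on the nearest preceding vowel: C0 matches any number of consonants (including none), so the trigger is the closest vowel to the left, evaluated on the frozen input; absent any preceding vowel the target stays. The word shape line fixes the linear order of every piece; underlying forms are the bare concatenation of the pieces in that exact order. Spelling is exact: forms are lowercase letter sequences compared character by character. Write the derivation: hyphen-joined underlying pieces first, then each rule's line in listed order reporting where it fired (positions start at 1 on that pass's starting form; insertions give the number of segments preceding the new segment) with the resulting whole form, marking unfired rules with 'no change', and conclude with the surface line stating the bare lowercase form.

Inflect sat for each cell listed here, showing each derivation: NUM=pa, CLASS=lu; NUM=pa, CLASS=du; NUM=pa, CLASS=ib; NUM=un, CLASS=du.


cell NUM=pa, CLASS=lu:
underlying: sat-rig-oze
1. e -> o, i -> u / B C0 _: fires at position(s) 5, 9: satrugozo
2. 0 -> a / C _ C #: no change
surface: satrugozo

cell NUM=pa, CLASS=du:
underlying: sat-rig-fm
1. e -> o, i -> u / B C0 _: fires at position(s) 5: satrugfm
2. 0 -> a / C _ C #: inserts after position(s) 7: satrugfam
surface: satrugfam

cell NUM=pa, CLASS=ib:
underlying: sat-rig-sab
1. e -> o, i -> u / B C0 _: fires at position(s) 5: satrugsab
2. 0 -> a / C _ C #: no change
surface: satrugsab

cell NUM=un, CLASS=du:
underlying: sat-fu-fm
1. e -> o, i -> u / B C0 _: no change
2. 0 -> a / C _ C #: inserts after position(s) 6: satfufam
surface: satfufam


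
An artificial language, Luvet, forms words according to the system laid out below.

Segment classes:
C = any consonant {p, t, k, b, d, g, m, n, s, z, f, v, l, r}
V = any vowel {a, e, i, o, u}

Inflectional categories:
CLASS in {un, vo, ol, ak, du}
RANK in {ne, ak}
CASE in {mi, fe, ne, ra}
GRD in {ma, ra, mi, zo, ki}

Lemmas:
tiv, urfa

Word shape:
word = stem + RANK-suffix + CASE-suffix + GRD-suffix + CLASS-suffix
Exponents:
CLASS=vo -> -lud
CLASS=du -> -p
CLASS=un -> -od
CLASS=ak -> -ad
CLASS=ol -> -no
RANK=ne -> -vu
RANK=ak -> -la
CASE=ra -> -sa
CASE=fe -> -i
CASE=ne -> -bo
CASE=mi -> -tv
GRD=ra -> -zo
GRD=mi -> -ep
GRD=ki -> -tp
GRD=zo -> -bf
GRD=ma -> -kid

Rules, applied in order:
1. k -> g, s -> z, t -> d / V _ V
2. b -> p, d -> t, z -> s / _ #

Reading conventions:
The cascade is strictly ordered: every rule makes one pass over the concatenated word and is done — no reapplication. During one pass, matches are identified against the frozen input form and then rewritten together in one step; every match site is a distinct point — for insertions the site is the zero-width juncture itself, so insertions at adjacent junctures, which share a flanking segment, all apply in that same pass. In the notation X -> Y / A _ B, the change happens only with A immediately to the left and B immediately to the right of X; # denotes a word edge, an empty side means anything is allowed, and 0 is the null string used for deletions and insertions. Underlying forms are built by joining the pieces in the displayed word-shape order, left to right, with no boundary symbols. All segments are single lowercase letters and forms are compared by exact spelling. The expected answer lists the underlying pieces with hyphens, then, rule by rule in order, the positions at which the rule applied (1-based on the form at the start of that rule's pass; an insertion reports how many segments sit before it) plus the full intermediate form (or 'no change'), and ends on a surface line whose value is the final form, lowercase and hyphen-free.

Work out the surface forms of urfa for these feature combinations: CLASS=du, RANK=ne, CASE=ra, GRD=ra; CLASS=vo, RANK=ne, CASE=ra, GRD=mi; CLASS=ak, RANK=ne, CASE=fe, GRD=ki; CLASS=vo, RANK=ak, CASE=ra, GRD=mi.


cell CLASS=du, RANK=ne, CASE=ra, GRD=ra:
underlying: urfa-vu-sa-zo-p
1. k -> g, s -> z, t -> d / V _ V: fires at position(s) 7: urfavuzazop
2. b -> p, d -> t, z -> s / _ #: no change
surface: urfavuzazop

cell CLASS=vo, RANK=ne, CASE=ra, GRD=mi:
underlying: urfa-vu-sa-ep-lud
1. k -> g, s -> z, t -> d / V _ V: fires at position(s) 7: urfavuzaeplud
2. b -> p, d -> t, z -> s / _ #: fires at position(s) 13: urfavuzaeplut
surface: urfavuzaeplut

cell CLASS=ak, RANK=ne, CASE=fe, GRD=ki:
underlying: urfa-vu-i-tp-ad
1. k -> g, s -> z, t -> d / V _ V: no change
2. b -> p, d -> t, z -> s / _ #: fires at position(s) 11: urfavuitpat
surface: urfavuitpat

cell CLASS=vo, RANK=ak, CASE=ra, GRD=mi:
underlying: urfa-la-sa-ep-lud
1. k -> g, s -> z, t -> d / V _ V: fires at position(s) 7: urfalazaeplud
2. b -> p, d -> t, z -> s / _ #: fires at position(s) 13: urfalazaeplut
surface: urfalazaeplut


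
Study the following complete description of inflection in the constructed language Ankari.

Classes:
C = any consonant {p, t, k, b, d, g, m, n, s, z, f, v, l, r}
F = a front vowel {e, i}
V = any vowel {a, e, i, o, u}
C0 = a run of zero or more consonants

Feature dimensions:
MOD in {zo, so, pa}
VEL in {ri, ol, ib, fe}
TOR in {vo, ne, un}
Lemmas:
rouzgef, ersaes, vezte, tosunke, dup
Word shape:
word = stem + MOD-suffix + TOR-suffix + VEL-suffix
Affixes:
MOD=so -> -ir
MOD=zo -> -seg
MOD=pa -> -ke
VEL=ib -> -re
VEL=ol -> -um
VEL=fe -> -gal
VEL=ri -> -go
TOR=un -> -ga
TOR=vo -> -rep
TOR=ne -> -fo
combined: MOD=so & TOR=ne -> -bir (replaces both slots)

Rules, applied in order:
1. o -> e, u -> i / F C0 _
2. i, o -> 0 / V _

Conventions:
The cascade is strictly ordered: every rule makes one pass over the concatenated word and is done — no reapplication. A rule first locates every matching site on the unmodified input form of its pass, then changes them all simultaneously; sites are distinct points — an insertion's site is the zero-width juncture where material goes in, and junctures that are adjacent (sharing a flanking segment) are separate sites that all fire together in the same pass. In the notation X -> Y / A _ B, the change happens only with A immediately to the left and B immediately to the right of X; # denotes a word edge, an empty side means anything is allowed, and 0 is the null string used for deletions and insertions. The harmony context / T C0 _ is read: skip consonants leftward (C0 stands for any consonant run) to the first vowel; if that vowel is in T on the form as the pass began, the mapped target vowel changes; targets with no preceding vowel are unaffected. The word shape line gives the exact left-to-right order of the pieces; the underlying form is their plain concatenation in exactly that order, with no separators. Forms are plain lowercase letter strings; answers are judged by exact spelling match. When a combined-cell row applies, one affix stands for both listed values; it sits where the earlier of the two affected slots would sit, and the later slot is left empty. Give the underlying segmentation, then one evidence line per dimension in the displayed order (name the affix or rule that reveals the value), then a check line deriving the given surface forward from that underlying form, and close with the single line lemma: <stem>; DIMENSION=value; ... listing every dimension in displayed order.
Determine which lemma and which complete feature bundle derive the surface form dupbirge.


underlying: dup-bir-go
MOD=so - signalled by the combined affix row
VEL=ri - signalled by the affix -go
TOR=ne - signalled by the combined affix row
check: dupbirgo -> dupbirge -> dupbirge
lemma: dup; MOD=so; VEL=ri; TOR=ne


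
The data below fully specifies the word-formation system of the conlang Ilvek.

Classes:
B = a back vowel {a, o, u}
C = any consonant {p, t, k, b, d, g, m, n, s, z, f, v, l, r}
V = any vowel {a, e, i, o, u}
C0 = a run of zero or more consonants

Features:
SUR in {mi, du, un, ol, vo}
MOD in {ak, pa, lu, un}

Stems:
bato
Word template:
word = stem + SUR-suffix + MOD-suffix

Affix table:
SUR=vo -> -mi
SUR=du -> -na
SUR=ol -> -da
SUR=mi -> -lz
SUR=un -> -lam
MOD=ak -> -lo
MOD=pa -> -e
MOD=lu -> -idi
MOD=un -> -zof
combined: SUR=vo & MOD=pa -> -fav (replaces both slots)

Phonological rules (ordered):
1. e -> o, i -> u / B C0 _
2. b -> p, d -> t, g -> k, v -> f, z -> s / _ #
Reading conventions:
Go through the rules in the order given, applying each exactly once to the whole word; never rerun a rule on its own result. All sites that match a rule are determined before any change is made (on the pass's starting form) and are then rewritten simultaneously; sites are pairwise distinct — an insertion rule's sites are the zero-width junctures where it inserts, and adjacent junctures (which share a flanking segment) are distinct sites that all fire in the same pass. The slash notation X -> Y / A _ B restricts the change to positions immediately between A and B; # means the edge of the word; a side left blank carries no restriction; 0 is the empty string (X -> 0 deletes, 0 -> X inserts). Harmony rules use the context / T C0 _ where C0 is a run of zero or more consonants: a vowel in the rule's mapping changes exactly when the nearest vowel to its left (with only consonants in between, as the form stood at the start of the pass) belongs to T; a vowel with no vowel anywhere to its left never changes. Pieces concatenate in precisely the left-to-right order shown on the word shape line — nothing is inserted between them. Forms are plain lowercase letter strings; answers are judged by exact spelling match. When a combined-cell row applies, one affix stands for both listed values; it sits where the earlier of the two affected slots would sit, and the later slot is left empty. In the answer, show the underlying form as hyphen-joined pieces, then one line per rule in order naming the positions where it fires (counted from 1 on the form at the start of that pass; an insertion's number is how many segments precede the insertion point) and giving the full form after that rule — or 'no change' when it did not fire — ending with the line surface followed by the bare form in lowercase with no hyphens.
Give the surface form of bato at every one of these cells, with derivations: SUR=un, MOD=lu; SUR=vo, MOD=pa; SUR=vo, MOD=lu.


cell SUR=un, MOD=lu:
underlying: bato-lam-idi
1. e -> o, i -> u / B C0 _: fires at position(s) 8: batolamudi
2. b -> p, d -> t, g -> k, v -> f, z -> s / _ #: no change
surface: batolamudi

cell SUR=vo, MOD=pa:
underlying: bato-fav
1. e -> o, i -> u / B C0 _: no change
2. b -> p, d -> t, g -> k, v -> f, z -> s / _ #: fires at position(s) 7: batofaf
surface: batofaf

cell SUR=vo, MOD=lu:
underlying: bato-mi-idi
1. e -> o, i -> u / B C0 _: fires at position(s) 6: batomuidi
2. b -> p, d -> t, g -> k, v -> f, z -> s / _ #: no change
surface: batomuidi


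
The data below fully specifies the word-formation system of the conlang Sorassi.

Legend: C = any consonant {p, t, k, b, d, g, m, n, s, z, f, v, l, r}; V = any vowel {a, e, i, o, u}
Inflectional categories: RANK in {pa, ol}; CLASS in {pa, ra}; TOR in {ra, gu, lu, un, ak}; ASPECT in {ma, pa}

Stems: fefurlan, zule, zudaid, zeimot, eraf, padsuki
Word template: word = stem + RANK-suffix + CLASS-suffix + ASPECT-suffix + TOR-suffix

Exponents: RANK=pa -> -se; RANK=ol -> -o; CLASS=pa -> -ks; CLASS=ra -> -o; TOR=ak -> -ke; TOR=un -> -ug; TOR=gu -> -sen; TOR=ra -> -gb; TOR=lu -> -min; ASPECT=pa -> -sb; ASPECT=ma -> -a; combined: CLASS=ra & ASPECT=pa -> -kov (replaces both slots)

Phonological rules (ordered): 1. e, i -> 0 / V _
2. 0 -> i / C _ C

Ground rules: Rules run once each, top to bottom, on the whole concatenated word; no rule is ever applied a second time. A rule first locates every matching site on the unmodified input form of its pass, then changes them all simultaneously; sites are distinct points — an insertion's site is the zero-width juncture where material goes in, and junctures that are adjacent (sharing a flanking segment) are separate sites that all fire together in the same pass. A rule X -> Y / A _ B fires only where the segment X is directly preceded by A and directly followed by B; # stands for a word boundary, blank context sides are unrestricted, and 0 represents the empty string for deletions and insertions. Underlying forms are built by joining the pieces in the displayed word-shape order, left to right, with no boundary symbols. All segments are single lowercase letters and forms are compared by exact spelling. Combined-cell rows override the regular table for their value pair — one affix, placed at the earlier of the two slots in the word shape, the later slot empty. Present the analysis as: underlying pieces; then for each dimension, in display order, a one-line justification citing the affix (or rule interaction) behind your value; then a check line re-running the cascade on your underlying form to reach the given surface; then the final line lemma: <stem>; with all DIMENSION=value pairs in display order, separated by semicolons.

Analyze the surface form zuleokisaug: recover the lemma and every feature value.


underlying: zule-o-ks-a-ug
RANK=ol - signalled by the affix -o
CLASS=pa - signalled by the affix -ks
TOR=un - signalled by the affix -ug
ASPECT=ma - signalled by the affix -a
check: zuleoksaug -> zuleoksaug -> zuleokisaug
lemma: zule; RANK=ol; CLASS=pa; TOR=un; ASPECT=ma


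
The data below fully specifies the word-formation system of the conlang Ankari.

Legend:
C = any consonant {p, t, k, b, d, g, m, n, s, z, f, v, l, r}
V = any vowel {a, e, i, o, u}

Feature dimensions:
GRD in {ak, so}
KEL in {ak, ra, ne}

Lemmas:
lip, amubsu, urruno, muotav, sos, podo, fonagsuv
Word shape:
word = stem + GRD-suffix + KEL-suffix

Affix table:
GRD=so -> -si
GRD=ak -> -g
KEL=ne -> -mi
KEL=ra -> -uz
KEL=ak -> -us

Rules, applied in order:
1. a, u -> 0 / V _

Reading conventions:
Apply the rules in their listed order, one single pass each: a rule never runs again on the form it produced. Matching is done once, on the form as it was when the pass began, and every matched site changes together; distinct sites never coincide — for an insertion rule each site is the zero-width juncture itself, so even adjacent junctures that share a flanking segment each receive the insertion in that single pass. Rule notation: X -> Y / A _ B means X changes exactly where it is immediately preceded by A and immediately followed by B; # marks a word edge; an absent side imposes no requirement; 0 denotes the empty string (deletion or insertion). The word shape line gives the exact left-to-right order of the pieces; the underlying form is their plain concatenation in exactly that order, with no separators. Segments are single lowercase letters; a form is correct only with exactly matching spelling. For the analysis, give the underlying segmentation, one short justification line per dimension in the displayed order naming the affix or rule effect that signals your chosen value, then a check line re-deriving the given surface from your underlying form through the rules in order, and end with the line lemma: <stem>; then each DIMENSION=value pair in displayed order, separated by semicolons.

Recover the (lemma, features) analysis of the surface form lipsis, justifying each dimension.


underlying: lip-si-us
GRD=so - signalled by the affix -si
KEL=ak - signalled by the affix -us
check: lipsius -> lipsis
lemma: lip; GRD=so; KEL=ak


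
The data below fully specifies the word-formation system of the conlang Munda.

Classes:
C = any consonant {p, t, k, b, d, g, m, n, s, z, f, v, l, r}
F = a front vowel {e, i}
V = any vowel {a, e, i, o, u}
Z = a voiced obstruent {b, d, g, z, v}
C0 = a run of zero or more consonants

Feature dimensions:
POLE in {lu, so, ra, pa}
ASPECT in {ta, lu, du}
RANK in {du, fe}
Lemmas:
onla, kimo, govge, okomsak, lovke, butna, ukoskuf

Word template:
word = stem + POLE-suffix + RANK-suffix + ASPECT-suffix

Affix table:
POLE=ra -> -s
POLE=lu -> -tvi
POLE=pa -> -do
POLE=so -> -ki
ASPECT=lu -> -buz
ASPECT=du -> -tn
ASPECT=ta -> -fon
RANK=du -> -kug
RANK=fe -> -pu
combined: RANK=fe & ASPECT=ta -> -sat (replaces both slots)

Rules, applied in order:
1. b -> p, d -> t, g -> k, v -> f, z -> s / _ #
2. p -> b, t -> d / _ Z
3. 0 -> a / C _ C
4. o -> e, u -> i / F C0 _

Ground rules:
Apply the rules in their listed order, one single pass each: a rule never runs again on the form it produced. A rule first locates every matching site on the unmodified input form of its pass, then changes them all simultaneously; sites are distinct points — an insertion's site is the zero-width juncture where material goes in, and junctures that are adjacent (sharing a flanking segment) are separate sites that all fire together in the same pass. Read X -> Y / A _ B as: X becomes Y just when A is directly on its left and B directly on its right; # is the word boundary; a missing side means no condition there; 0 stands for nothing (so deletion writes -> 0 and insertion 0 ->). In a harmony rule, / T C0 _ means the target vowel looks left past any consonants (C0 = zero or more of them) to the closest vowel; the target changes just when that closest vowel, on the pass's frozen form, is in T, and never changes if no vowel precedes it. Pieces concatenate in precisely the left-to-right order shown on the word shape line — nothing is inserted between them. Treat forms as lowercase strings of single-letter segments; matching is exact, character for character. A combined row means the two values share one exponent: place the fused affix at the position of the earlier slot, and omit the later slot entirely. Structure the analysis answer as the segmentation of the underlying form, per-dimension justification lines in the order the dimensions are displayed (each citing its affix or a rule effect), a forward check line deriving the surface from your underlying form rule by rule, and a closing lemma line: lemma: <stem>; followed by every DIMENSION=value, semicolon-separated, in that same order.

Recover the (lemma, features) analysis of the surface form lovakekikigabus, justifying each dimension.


underlying: lovke-ki-kug-buz
POLE=so - signalled by the affix -ki
ASPECT=lu - signalled by the affix -buz
RANK=du - signalled by the affix -kug
check: lovkekikugbuz -> lovkekikugbus -> lovkekikugbus -> lovakekikugabus -> lovakekikigabus
lemma: lovke; POLE=so; ASPECT=lu; RANK=du


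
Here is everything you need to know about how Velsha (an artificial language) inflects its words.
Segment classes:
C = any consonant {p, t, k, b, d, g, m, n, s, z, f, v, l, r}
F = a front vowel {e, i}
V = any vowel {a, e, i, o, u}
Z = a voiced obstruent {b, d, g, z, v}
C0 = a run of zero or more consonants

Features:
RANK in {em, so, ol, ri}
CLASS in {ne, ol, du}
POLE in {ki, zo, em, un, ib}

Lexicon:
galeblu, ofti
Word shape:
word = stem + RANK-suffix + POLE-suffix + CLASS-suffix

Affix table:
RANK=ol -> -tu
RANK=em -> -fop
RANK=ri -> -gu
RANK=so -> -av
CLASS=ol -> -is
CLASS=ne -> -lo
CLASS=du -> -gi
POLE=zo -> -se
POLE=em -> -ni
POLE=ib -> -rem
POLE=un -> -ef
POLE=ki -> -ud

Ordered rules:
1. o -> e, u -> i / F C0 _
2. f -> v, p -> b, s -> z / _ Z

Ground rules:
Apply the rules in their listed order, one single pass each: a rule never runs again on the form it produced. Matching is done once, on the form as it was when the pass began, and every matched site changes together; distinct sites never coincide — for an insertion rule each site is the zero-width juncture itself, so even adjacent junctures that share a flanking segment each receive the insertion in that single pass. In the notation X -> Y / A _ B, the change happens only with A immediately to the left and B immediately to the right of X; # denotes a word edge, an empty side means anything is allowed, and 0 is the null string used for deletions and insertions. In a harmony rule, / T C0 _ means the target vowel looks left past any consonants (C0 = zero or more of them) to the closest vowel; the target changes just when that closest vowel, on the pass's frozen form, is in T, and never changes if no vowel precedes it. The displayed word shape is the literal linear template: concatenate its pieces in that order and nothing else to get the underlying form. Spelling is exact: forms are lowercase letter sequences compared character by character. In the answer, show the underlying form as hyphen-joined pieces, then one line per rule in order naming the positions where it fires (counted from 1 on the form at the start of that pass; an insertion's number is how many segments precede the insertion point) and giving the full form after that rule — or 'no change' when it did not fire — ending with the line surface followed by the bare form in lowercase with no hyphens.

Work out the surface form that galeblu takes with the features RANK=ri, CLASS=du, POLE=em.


underlying: galeblu-gu-ni-gi
1. o -> e, u -> i / F C0 _: fires at position(s) 7: galebligunigi
2. f -> v, p -> b, s -> z / _ Z: no change
surface: galebligunigi


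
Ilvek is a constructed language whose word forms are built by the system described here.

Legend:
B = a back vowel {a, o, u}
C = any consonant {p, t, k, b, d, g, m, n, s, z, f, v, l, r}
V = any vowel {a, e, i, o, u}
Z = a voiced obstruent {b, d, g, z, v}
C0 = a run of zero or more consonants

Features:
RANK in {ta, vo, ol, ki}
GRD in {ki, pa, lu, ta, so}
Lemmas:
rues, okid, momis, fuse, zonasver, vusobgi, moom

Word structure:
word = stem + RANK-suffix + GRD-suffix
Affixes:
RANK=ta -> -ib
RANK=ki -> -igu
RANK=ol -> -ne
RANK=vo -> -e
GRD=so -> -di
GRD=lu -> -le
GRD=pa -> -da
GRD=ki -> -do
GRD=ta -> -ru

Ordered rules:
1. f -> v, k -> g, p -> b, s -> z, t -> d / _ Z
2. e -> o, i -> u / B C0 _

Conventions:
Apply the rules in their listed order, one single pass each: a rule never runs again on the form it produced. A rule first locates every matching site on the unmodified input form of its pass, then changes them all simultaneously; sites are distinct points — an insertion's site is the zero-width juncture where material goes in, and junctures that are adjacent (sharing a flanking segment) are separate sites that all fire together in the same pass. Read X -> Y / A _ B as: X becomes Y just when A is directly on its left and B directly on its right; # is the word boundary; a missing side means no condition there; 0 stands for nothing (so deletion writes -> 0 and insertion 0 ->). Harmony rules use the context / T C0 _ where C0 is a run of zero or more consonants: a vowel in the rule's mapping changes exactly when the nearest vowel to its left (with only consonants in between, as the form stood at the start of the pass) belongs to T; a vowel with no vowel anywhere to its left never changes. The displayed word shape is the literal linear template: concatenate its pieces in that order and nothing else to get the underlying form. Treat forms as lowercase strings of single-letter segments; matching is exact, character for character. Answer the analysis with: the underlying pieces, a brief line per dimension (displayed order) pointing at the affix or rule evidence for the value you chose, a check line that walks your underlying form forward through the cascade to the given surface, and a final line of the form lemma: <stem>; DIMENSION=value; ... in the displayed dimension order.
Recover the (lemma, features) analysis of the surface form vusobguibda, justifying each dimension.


underlying: vusobgi-ib-da
RANK=ta - signalled by the affix -ib
GRD=pa - signalled by the affix -da
check: vusobgiibda -> vusobgiibda -> vusobguibda
lemma: vusobgi; RANK=ta; GRD=pa


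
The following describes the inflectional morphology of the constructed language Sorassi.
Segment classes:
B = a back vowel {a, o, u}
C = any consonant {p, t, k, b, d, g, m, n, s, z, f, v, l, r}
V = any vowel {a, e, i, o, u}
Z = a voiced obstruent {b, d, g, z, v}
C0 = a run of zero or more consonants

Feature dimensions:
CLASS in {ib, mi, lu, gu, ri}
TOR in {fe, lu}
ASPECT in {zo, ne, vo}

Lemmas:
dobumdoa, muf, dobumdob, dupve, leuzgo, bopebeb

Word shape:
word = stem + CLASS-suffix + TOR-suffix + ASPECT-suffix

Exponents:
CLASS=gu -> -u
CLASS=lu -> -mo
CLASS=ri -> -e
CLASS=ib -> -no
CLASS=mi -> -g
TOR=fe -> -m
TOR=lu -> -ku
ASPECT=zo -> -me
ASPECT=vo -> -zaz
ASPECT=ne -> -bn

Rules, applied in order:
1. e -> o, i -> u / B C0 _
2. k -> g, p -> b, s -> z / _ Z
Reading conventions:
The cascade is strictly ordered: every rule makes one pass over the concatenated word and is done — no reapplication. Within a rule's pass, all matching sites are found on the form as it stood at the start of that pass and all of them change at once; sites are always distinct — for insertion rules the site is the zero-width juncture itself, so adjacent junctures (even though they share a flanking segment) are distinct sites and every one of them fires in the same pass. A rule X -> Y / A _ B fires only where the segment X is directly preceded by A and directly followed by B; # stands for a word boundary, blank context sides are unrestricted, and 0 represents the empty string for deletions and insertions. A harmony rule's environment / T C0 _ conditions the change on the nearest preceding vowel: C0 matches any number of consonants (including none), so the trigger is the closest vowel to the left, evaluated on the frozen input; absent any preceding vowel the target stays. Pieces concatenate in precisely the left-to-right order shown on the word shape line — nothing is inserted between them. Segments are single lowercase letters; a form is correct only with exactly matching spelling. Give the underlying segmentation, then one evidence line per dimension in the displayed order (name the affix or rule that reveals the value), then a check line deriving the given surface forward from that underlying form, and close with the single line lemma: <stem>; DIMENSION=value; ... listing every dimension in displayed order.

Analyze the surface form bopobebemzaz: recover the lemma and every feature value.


underlying: bopebeb-e-m-zaz
CLASS=ri - signalled by the affix -e
TOR=fe - signalled by the affix -m
ASPECT=vo - signalled by the affix -zaz
check: bopebebemzaz -> bopobebemzaz -> bopobebemzaz
lemma: bopebeb; CLASS=ri; TOR=fe; ASPECT=vo


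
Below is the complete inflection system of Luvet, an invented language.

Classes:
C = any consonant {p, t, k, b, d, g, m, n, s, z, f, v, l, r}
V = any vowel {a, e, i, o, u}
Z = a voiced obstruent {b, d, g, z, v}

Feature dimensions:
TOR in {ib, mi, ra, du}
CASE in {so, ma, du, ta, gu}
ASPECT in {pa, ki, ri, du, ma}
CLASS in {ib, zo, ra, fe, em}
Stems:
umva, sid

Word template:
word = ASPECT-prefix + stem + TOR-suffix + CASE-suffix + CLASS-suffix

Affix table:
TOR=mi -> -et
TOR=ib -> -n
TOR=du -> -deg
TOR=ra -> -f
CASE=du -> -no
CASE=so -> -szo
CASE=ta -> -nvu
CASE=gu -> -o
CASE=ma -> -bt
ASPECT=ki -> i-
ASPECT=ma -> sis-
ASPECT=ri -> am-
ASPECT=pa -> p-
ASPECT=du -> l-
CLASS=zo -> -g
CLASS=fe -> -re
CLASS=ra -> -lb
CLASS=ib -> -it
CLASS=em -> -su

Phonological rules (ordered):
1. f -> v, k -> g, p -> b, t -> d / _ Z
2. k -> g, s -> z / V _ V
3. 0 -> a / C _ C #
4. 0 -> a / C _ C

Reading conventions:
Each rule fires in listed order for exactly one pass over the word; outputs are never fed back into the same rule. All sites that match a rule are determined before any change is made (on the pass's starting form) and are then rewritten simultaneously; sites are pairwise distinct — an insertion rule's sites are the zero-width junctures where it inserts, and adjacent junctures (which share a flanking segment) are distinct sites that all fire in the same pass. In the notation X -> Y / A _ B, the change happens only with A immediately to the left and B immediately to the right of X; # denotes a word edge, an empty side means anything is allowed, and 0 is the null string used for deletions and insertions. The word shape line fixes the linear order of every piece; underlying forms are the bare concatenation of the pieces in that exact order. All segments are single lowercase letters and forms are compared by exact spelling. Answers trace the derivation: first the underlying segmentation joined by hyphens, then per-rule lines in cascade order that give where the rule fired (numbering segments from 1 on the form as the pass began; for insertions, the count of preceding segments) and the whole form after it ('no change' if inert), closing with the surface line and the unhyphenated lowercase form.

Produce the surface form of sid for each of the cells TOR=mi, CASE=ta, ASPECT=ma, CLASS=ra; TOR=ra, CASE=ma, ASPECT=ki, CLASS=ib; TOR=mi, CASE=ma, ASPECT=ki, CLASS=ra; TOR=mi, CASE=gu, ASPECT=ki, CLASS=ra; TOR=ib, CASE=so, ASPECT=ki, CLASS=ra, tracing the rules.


cell TOR=mi, CASE=ta, ASPECT=ma, CLASS=ra:
underlying: sis-sid-et-nvu-lb
1. f -> v, k -> g, p -> b, t -> d / _ Z: no change
2. k -> g, s -> z / V _ V: no change
3. 0 -> a / C _ C #: inserts after position(s) 12: sissidetnvulab
4. 0 -> a / C _ C: inserts after position(s) 3, 8, 9: sisasidetanavulab
surface: sisasidetanavulab

cell TOR=ra, CASE=ma, ASPECT=ki, CLASS=ib:
underlying: i-sid-f-bt-it
1. f -> v, k -> g, p -> b, t -> d / _ Z: fires at position(s) 5: isidvbtit
2. k -> g, s -> z / V _ V: fires at position(s) 2: izidvbtit
3. 0 -> a / C _ C #: no change
4. 0 -> a / C _ C: inserts after position(s) 4, 5, 6: izidavabatit
surface: izidavabatit

cell TOR=mi, CASE=ma, ASPECT=ki, CLASS=ra:
underlying: i-sid-et-bt-lb
1. f -> v, k -> g, p -> b, t -> d / _ Z: fires at position(s) 6: isidedbtlb
2. k -> g, s -> z / V _ V: fires at position(s) 2: izidedbtlb
3. 0 -> a / C _ C #: inserts after position(s) 9: izidedbtlab
4. 0 -> a / C _ C: inserts after position(s) 6, 7, 8: izidedabatalab
surface: izidedabatalab

cell TOR=mi, CASE=gu, ASPECT=ki, CLASS=ra:
underlying: i-sid-et-o-lb
1. f -> v, k -> g, p -> b, t -> d / _ Z: no change
2. k -> g, s -> z / V _ V: fires at position(s) 2: izidetolb
3. 0 -> a / C _ C #: inserts after position(s) 8: izidetolab
4. 0 -> a / C _ C: no change
surface: izidetolab

cell TOR=ib, CASE=so, ASPECT=ki, CLASS=ra:
underlying: i-sid-n-szo-lb
1. f -> v, k -> g, p -> b, t -> d / _ Z: no change
2. k -> g, s -> z / V _ V: fires at position(s) 2: izidnszolb
3. 0 -> a / C _ C #: inserts after position(s) 9: izidnszolab
4. 0 -> a / C _ C: inserts after position(s) 4, 5, 6: izidanasazolab
surface: izidanasazolab


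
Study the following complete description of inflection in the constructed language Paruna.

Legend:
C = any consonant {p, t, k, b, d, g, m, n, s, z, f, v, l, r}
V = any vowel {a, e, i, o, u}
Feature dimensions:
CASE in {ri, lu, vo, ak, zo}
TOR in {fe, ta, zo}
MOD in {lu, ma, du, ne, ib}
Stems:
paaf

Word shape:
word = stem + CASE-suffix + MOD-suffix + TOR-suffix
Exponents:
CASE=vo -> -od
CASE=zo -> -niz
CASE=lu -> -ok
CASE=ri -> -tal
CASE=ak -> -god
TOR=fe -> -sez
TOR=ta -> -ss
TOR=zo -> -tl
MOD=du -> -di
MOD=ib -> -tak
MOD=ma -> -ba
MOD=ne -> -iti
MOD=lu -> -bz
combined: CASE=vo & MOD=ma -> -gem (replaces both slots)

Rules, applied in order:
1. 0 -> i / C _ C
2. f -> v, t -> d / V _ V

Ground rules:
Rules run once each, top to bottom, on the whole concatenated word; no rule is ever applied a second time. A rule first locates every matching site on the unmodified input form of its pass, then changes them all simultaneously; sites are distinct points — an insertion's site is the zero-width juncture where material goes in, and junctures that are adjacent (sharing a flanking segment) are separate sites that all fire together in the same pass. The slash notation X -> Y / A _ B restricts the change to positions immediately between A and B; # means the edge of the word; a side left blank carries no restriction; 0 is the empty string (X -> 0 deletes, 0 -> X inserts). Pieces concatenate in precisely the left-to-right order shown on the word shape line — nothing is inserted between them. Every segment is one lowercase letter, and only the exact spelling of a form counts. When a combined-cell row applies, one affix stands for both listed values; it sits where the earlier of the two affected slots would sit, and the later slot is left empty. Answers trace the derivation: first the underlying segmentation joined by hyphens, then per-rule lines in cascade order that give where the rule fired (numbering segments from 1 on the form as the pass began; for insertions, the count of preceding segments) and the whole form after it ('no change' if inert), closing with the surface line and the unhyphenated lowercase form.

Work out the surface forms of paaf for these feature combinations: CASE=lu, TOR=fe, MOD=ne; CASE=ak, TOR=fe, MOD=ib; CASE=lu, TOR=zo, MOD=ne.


cell CASE=lu, TOR=fe, MOD=ne:
underlying: paaf-ok-iti-sez
1. 0 -> i / C _ C: no change
2. f -> v, t -> d / V _ V: fires at position(s) 4, 8: paavokidisez
surface: paavokidisez

cell CASE=ak, TOR=fe, MOD=ib:
underlying: paaf-god-tak-sez
1. 0 -> i / C _ C: inserts after position(s) 4, 7, 10: paafigoditakisez
2. f -> v, t -> d / V _ V: fires at position(s) 4, 10: paavigodidakisez
surface: paavigodidakisez

cell CASE=lu, TOR=zo, MOD=ne:
underlying: paaf-ok-iti-tl
1. 0 -> i / C _ C: inserts after position(s) 10: paafokititil
2. f -> v, t -> d / V _ V: fires at position(s) 4, 8, 10: paavokididil
surface: paavokididil


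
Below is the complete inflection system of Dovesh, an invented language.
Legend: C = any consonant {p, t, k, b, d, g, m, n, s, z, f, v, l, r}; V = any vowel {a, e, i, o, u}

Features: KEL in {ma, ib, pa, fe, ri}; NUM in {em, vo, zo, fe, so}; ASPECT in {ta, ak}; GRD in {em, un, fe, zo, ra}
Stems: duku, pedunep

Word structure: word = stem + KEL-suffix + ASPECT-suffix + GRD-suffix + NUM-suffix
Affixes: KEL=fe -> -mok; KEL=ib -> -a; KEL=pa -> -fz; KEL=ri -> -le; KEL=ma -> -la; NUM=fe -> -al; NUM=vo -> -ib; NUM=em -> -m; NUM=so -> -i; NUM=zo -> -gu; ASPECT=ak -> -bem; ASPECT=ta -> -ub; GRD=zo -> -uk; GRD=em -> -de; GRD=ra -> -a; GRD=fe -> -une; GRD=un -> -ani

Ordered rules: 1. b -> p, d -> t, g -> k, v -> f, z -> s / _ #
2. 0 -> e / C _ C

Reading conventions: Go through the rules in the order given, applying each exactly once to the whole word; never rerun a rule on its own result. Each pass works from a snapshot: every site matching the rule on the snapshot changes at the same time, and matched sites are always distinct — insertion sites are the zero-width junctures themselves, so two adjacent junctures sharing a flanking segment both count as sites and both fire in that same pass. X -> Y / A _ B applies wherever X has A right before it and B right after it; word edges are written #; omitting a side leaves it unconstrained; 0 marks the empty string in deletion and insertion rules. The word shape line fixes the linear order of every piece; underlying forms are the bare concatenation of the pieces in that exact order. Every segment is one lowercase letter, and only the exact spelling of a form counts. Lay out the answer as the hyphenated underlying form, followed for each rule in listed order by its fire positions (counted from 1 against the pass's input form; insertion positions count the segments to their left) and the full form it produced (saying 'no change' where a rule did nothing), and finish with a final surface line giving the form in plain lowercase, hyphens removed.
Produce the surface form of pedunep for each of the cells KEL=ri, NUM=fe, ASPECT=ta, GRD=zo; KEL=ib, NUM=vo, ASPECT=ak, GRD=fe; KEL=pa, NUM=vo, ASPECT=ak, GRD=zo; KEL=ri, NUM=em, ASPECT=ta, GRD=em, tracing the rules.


cell KEL=ri, NUM=fe, ASPECT=ta, GRD=zo:
underlying: pedunep-le-ub-uk-al
1. b -> p, d -> t, g -> k, v -> f, z -> s / _ #: no change
2. 0 -> e / C _ C: inserts after position(s) 7: pedunepeleubukal
surface: pedunepeleubukal

cell KEL=ib, NUM=vo, ASPECT=ak, GRD=fe:
underlying: pedunep-a-bem-une-ib
1. b -> p, d -> t, g -> k, v -> f, z -> s / _ #: fires at position(s) 16: pedunepabemuneip
2. 0 -> e / C _ C: no change
surface: pedunepabemuneip

cell KEL=pa, NUM=vo, ASPECT=ak, GRD=zo:
underlying: pedunep-fz-bem-uk-ib
1. b -> p, d -> t, g -> k, v -> f, z -> s / _ #: fires at position(s) 16: pedunepfzbemukip
2. 0 -> e / C _ C: inserts after position(s) 7, 8, 9: pedunepefezebemukip
surface: pedunepefezebemukip

cell KEL=ri, NUM=em, ASPECT=ta, GRD=em:
underlying: pedunep-le-ub-de-m
1. b -> p, d -> t, g -> k, v -> f, z -> s / _ #: no change
2. 0 -> e / C _ C: inserts after position(s) 7, 11: pedunepeleubedem
surface: pedunepeleubedem


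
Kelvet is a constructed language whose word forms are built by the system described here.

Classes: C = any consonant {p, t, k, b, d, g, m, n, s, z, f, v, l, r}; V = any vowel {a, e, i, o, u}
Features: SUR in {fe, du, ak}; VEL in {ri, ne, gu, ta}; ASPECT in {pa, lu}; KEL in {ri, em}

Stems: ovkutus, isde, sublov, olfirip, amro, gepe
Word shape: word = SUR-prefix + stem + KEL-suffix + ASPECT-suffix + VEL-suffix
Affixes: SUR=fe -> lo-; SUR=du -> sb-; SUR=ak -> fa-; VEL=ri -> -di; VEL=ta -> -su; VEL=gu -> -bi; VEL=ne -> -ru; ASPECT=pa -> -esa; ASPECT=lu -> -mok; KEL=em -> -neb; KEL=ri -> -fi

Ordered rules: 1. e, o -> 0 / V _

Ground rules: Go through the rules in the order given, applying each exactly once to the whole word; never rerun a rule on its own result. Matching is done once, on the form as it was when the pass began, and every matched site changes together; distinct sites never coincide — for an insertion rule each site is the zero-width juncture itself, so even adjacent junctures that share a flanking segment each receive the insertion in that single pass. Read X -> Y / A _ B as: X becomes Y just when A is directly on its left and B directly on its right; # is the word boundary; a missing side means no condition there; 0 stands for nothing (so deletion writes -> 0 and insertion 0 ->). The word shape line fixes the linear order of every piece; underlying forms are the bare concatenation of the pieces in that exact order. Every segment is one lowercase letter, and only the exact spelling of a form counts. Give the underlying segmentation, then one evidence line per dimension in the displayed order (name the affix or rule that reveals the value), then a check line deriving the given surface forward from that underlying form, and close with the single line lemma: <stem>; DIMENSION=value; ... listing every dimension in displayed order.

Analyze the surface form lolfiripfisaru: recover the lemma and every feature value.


underlying: lo-olfirip-fi-esa-ru
SUR=fe - signalled by the affix lo-
VEL=ne - signalled by the affix -ru
ASPECT=pa - signalled by the affix -esa
KEL=ri - signalled by the affix -fi
check: loolfiripfiesaru -> lolfiripfisaru
lemma: olfirip; SUR=fe; VEL=ne; ASPECT=pa; KEL=ri


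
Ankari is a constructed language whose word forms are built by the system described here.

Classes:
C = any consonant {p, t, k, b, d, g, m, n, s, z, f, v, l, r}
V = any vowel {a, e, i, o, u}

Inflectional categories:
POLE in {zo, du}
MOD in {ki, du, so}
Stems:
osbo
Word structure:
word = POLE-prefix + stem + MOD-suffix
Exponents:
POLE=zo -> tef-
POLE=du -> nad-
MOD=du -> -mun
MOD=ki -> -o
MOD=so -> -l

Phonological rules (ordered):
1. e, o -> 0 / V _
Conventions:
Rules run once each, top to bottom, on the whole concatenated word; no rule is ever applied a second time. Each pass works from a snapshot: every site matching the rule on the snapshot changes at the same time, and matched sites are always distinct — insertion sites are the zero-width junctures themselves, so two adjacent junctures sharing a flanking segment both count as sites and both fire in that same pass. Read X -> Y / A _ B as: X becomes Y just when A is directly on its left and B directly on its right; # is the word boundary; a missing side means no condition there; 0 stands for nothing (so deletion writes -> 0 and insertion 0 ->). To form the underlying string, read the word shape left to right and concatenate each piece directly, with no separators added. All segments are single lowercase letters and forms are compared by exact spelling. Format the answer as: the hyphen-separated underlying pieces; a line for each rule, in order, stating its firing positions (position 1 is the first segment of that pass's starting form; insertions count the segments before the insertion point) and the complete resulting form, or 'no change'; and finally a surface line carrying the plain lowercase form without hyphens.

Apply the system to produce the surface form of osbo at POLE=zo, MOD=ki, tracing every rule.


underlying: tef-osbo-o
1. e, o -> 0 / V _: fires at position(s) 8: tefosbo
surface: tefosbo
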